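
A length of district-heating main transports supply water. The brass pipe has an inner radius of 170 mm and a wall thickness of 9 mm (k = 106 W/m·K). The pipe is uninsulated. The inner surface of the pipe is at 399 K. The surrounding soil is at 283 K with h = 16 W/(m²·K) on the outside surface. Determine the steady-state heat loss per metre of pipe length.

q′ ≈ 2080 W/m

Treating each annulus and film as a series resistance:
R_brass pipe wall = ln(179/170)/(2π×106×1) = 7.746×10^-5 K/W
R_outer film = 1/(h_o·2πr_oL) = 1/(16×2π×0.179×1) = 0.05557 K/W
R_total = 0.05565 K/W
Q = ΔT/R_total = 116/0.05565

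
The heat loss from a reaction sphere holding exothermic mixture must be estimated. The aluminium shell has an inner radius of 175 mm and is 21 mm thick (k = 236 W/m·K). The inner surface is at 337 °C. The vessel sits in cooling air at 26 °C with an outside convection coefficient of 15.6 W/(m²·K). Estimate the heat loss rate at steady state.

For a spherical shell R = (1/r₁ − 1/r₂)/(4πk); film R = 1/(h·4πr²). In series:
R_aluminium shell = (1/0.175 − 1/0.196)/(4π×236) = 2.064×10^-4 K/W
R_outer film = 1/(h·4πr_o²) = 1/(15.6×4π×0.196²) = 0.1328 K/W
R_total = 0.133 K/W
Q = ΔT/R_total = 311/0.133

Q ≈ 2340 W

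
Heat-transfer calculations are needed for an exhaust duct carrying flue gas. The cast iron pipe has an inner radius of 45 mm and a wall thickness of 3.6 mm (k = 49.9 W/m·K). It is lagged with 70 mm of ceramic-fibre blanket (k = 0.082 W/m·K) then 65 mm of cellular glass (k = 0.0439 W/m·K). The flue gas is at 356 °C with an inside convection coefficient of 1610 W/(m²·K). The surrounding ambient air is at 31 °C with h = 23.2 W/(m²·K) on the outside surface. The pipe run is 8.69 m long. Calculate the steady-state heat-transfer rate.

Treating each annulus and film as a series resistance:
R_inner film = 1/(h_i·2πr₁L) = 1/(1610×2π×0.045×8.69) = 2.528×10^-4 K/W
R_cast iron pipe wall = ln(48.6/45)/(2π×49.9×8.69) = 2.825×10^-5 K/W
R_ceramic-fibre blanket = ln(118.6/48.6)/(2π×0.082×8.69) = 0.1993 K/W
R_cellular glass = ln(183.6/118.6)/(2π×0.0439×8.69) = 0.1823 K/W
R_outer film = 1/(h_o·2πr_oL) = 1/(23.2×2π×0.1836×8.69) = 0.0043 K/W
R_total = 0.3862 K/W
Q = ΔT/R_total = 325/0.3862

Q ≈ 842 W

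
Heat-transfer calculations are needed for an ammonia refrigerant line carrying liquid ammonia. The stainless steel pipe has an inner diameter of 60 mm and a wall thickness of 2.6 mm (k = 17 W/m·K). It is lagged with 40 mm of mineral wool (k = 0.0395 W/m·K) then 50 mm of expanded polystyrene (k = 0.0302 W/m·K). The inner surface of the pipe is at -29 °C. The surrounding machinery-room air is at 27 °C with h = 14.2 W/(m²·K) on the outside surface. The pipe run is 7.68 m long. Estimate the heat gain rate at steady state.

Q ≈ 70.7 W

Treating each annulus and film as a series resistance:
R_stainless steel pipe wall = ln(32.6/30)/(2π×17×7.68) = 1.013×10^-4 K/W
R_mineral wool = ln(72.6/32.6)/(2π×0.0395×7.68) = 0.4201 K/W
R_expanded polystyrene = ln(122.6/72.6)/(2π×0.0302×7.68) = 0.3595 K/W
R_outer film = 1/(h_o·2πr_oL) = 1/(14.2×2π×0.1226×7.68) = 0.0119 K/W
R_total = 0.7916 K/W
Q = ΔT/R_total = 56/0.7916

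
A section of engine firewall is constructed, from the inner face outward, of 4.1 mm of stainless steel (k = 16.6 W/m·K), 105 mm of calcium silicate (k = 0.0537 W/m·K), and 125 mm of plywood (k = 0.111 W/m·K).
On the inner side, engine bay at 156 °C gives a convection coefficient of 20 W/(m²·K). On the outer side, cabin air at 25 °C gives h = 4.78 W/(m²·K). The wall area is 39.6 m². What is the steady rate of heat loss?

Q ≈ 1550 W

Using the resistance-network approach (series):
R_inner film = 1/(h_i·A) = 1/(20×39.6) = 0.001263 K/W
R_stainless steel = L/(kA) = 0.0041/(16.6×39.6) = 6.237×10^-6 K/W
R_calcium silicate = L/(kA) = 0.105/(0.0537×39.6) = 0.04938 K/W
R_plywood = L/(kA) = 0.125/(0.111×39.6) = 0.02844 K/W
R_outer film = 1/(h_o·A) = 1/(4.78×39.6) = 0.005283 K/W
R_total = 0.08437 K/W
Q = ΔT / R_total = 131 / 0.08437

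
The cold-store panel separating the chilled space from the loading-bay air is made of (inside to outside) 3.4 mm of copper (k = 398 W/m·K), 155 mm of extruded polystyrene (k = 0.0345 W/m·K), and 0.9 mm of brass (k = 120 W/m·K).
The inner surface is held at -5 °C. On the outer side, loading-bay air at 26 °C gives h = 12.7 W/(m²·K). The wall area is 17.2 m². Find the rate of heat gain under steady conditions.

Q ≈ 117 W

Thermal resistances in series:
R_copper = L/(kA) = 0.0034/(398×17.2) = 4.967×10^-7 K/W
R_extruded polystyrene = L/(kA) = 0.155/(0.0345×17.2) = 0.2612 K/W
R_brass = L/(kA) = 0.0009/(120×17.2) = 4.36×10^-7 K/W
R_outer film = 1/(h_o·A) = 1/(12.7×17.2) = 0.004578 K/W
R_total = 0.2658 K/W
Q = ΔT / R_total = 31 / 0.2658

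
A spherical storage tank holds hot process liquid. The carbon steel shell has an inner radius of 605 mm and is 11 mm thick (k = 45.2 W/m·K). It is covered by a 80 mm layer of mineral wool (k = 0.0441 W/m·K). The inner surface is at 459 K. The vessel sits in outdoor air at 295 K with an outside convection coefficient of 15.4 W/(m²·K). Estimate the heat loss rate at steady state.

Spherical conduction: R = (1/r_in − 1/r_out)/(4πk) per layer; series-sum.
R_carbon steel shell = (1/0.605 − 1/0.616)/(4π×45.2) = 5.196×10^-5 K/W
R_mineral wool = (1/0.616 − 1/0.696)/(4π×0.0441) = 0.3367 K/W
R_outer film = 1/(h·4πr_o²) = 1/(15.4×4π×0.696²) = 0.01067 K/W
R_total = 0.3474 K/W
Q = ΔT/R_total = 164/0.3474

Q ≈ 472 W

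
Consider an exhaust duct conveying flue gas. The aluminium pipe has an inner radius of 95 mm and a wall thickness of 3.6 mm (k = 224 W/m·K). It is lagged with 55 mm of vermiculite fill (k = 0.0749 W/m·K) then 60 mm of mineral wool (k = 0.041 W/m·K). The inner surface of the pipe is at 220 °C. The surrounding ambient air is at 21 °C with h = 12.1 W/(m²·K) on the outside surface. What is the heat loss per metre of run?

q′ ≈ 87.1 W/m

Cylindrical conduction, so R = ln(r₂/r₁)/(2πkL) per layer, in series:
R_aluminium pipe wall = ln(98.6/95)/(2π×224×1) = 2.643×10^-5 K/W
R_vermiculite fill = ln(153.6/98.6)/(2π×0.0749×1) = 0.9419 K/W
R_mineral wool = ln(213.6/153.6)/(2π×0.041×1) = 1.28 K/W
R_outer film = 1/(h_o·2πr_oL) = 1/(12.1×2π×0.2136×1) = 0.06158 K/W
R_total = 2.284 K/W
Q = ΔT/R_total = 199/2.284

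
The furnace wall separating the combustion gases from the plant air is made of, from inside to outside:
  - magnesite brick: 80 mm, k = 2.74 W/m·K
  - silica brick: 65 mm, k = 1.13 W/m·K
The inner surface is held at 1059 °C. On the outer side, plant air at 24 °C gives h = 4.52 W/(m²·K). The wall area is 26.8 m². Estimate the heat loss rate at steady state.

Model the wall as resistances in series:
R_magnesite brick = L/(kA) = 0.08/(2.74×26.8) = 0.001089 K/W
R_silica brick = L/(kA) = 0.065/(1.13×26.8) = 0.002146 K/W
R_outer film = 1/(h_o·A) = 1/(4.52×26.8) = 0.008255 K/W
R_total = 0.01149 K/W
Q = ΔT / R_total = 1035 / 0.01149

Q ≈ 90100 W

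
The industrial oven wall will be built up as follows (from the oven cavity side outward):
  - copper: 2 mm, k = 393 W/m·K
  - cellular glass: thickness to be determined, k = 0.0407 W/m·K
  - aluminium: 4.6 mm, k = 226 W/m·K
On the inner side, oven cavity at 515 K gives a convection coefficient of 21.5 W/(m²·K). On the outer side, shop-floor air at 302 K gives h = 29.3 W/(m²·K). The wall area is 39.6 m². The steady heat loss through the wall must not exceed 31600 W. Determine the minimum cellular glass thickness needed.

L ≈ 7.58 mm

Series thermal resistances:
R_inner film = 1/(h_i·A) = 1/(21.5×39.6) = 0.001175 K/W
R_copper = L/(kA) = 0.002/(393×39.6) = 1.285×10^-7 K/W
R_aluminium = L/(kA) = 0.0046/(226×39.6) = 5.14×10^-7 K/W
R_outer film = 1/(h_o·A) = 1/(29.3×39.6) = 8.619×10^-4 K/W
Sum of the known resistances R_other = 0.002037 K/W
Required total resistance R_tot = ΔT/Q_allow = 213/31600 = 0.006741 K/W
R_cellular glass = R_tot − R_other = 0.004703 K/W
L = R·k·A = 0.004703×0.0407×39.6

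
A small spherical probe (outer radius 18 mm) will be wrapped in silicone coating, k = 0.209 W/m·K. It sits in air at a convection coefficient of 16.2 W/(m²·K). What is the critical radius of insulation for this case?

For a sphere r_cr = 2k/h = 2×0.209/16.2
r_cr = 25.8 mm; since the bare radius (18 mm) is below r_cr, adding a thin layer of insulation will *increase* heat loss.

r_cr ≈ 25.8 mm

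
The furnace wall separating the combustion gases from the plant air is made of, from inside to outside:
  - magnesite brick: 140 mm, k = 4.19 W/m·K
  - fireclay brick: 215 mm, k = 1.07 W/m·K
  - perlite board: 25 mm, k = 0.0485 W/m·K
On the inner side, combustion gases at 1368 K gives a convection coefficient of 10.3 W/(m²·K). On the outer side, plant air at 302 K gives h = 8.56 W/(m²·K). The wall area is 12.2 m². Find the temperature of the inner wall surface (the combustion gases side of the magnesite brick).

T ≈ 1260 K

Treating each layer as a thermal resistance in series:
R_inner film = 1/(h_i·A) = 1/(10.3×12.2) = 0.007958 K/W
R_magnesite brick = L/(kA) = 0.14/(4.19×12.2) = 0.002739 K/W
R_fireclay brick = L/(kA) = 0.215/(1.07×12.2) = 0.01647 K/W
R_perlite board = L/(kA) = 0.025/(0.0485×12.2) = 0.04225 K/W
R_outer film = 1/(h_o·A) = 1/(8.56×12.2) = 0.009576 K/W
R_total = 0.07899 K/W;  Q = ΔT/R_total = 1066/0.07899 = 13490 W
T_interface = T_inner − Q·ΣR(inner→interface) = 1368 − 13500×0.007958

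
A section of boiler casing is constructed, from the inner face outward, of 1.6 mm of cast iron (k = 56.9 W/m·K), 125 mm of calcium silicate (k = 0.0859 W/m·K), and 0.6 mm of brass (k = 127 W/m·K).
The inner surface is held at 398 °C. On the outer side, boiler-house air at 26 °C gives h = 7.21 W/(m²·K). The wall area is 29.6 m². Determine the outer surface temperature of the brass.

Thermal resistances in series:
R_cast iron = L/(kA) = 0.0016/(56.9×29.6) = 9.5×10^-7 K/W
R_calcium silicate = L/(kA) = 0.125/(0.0859×29.6) = 0.04916 K/W
R_brass = L/(kA) = 0.0006/(127×29.6) = 1.596×10^-7 K/W
R_outer film = 1/(h_o·A) = 1/(7.21×29.6) = 0.004686 K/W
R_total = 0.05385 K/W;  Q = ΔT/R_total = 372/0.05385 = 6908 W
T_interface = T_inner − Q·ΣR(inner→interface) = 398 − 6910×0.04916

T ≈ 58.4 °C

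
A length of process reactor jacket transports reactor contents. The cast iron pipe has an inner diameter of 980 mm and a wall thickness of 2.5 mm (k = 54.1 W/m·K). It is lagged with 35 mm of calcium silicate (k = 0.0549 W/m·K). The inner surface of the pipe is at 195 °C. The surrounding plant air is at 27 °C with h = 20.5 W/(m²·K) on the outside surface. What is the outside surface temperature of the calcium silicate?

T ≈ 38.6 °C

Cylindrical conduction, so R = ln(r₂/r₁)/(2πkL) per layer, in series:
R_cast iron pipe wall = ln(492.5/490)/(2π×54.1×1) = 1.497×10^-5 K/W
R_calcium silicate = ln(527.5/492.5)/(2π×0.0549×1) = 0.199 K/W
R_outer film = 1/(h_o·2πr_oL) = 1/(20.5×2π×0.5275×1) = 0.01472 K/W
R_total = 0.2138 K/W
Q = ΔT/R_total = 168/0.2138
Q = 786 W/m
T_interface = T_inner − Q·ΣR(inner→interface) = 195 − 786×0.199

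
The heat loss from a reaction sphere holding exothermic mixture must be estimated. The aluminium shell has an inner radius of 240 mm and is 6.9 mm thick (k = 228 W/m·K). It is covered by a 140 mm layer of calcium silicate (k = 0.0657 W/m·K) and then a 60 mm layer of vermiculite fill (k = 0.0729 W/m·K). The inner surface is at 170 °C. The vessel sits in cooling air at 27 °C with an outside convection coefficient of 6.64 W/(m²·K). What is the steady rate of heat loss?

For a spherical shell R = (1/r₁ − 1/r₂)/(4πk); film R = 1/(h·4πr²). In series:
R_aluminium shell = (1/0.24 − 1/0.2469)/(4π×228) = 4.064×10^-5 K/W
R_calcium silicate = (1/0.2469 − 1/0.3869)/(4π×0.0657) = 1.775 K/W
R_vermiculite fill = (1/0.3869 − 1/0.4469)/(4π×0.0729) = 0.3788 K/W
R_outer film = 1/(h·4πr_o²) = 1/(6.64×4π×0.4469²) = 0.06001 K/W
R_total = 2.214 K/W
Q = ΔT/R_total = 143/2.214

Q ≈ 64.6 W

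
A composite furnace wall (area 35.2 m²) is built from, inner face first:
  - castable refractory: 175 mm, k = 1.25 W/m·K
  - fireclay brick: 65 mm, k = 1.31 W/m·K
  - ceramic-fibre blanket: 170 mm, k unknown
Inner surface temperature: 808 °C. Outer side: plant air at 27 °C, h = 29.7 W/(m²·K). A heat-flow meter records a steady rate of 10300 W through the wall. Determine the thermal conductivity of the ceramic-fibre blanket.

k ≈ 0.0695 W/(m·K)

Thermal resistances in series:
R_castable refractory = L/(kA) = 0.175/(1.25×35.2) = 0.003977 K/W
R_fireclay brick = L/(kA) = 0.065/(1.31×35.2) = 0.00141 K/W
R_outer film = 1/(h_o·A) = 1/(29.7×35.2) = 9.565×10^-4 K/W
Sum of known resistances R_other = 0.006343 K/W
Total R = ΔT/Q = 781/10300 = 0.07583 K/W
R_ceramic-fibre blanket = R_total − R_other = 0.06948 K/W
k = L/(R·A) = 0.17/(0.06948×35.2)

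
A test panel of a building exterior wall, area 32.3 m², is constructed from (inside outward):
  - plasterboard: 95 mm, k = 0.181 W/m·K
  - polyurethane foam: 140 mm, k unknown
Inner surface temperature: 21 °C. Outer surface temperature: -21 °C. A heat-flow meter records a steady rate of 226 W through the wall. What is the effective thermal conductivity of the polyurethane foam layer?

Treating each layer as a thermal resistance in series:
R_plasterboard = L/(kA) = 0.095/(0.181×32.3) = 0.01625 K/W
Sum of known resistances R_other = 0.01625 K/W
Total R = ΔT/Q = 42/226 = 0.1858 K/W
R_polyurethane foam = R_total − R_other = 0.1696 K/W
k = L/(R·A) = 0.14/(0.1696×32.3)

k ≈ 0.0256 W/(m·K)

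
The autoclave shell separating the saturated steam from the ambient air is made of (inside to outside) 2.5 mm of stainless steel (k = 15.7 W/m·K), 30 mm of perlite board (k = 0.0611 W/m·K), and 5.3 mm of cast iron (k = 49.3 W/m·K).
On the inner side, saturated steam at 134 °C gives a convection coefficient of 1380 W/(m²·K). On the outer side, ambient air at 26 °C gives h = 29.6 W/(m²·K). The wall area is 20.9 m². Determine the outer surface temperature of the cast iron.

T ≈ 32.9 °C

Treating each layer as a thermal resistance in series:
R_inner film = 1/(h_i·A) = 1/(1380×20.9) = 3.467×10^-5 K/W
R_stainless steel = L/(kA) = 0.0025/(15.7×20.9) = 7.619×10^-6 K/W
R_perlite board = L/(kA) = 0.03/(0.0611×20.9) = 0.02349 K/W
R_cast iron = L/(kA) = 0.0053/(49.3×20.9) = 5.144×10^-6 K/W
R_outer film = 1/(h_o·A) = 1/(29.6×20.9) = 0.001616 K/W
R_total = 0.02516 K/W;  Q = ΔT/R_total = 108/0.02516 = 4293 W
T_interface = T_inner − Q·ΣR(inner→interface) = 134 − 4290×0.02354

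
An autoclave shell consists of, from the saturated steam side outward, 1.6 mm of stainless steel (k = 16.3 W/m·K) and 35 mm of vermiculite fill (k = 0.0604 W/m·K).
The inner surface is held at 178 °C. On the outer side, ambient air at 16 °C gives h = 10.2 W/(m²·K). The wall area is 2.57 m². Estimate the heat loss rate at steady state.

Q ≈ 614 W

Thermal resistances in series:
R_stainless steel = L/(kA) = 0.0016/(16.3×2.57) = 3.819×10^-5 K/W
R_vermiculite fill = L/(kA) = 0.035/(0.0604×2.57) = 0.2255 K/W
R_outer film = 1/(h_o·A) = 1/(10.2×2.57) = 0.03815 K/W
R_total = 0.2637 K/W
Q = ΔT / R_total = 162 / 0.2637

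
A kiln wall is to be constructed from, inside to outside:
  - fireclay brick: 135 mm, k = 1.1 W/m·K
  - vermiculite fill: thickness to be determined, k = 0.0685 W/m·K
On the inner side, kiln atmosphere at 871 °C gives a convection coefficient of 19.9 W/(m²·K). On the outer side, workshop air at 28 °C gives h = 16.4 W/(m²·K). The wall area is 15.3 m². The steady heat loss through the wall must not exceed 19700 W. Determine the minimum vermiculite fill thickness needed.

Model the wall as resistances in series:
R_inner film = 1/(h_i·A) = 1/(19.9×15.3) = 0.003284 K/W
R_fireclay brick = L/(kA) = 0.135/(1.1×15.3) = 0.008021 K/W
R_outer film = 1/(h_o·A) = 1/(16.4×15.3) = 0.003985 K/W
Sum of the known resistances R_other = 0.01529 K/W
Required total resistance R_tot = ΔT/Q_allow = 843/19700 = 0.04279 K/W
R_vermiculite fill = R_tot − R_other = 0.0275 K/W
L = R·k·A = 0.0275×0.0685×15.3

L ≈ 28.8 mm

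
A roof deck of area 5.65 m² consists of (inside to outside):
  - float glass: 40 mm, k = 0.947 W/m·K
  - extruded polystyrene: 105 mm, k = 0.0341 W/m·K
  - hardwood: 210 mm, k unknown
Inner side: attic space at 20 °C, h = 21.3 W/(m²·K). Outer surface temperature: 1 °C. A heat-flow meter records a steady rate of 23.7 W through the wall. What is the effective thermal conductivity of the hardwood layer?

Model the wall as resistances in series:
R_inner film = 1/(h_i·A) = 1/(21.3×5.65) = 0.008309 K/W
R_float glass = L/(kA) = 0.04/(0.947×5.65) = 0.007476 K/W
R_extruded polystyrene = L/(kA) = 0.105/(0.0341×5.65) = 0.545 K/W
Sum of known resistances R_other = 0.5608 K/W
Total R = ΔT/Q = 19/23.7 = 0.8017 K/W
R_hardwood = R_total − R_other = 0.2409 K/W
k = L/(R·A) = 0.21/(0.2409×5.65)

k ≈ 0.154 W/(m·K)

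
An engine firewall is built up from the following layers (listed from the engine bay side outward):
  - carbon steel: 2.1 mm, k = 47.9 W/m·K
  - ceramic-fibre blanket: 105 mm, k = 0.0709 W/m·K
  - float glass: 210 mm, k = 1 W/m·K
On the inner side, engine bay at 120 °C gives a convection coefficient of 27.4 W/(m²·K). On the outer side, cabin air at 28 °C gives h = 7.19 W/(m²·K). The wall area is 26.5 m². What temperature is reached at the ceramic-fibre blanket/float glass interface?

T ≈ 45.2 °C

Using the resistance-network approach (series):
R_inner film = 1/(h_i·A) = 1/(27.4×26.5) = 0.001377 K/W
R_carbon steel = L/(kA) = 0.0021/(47.9×26.5) = 1.654×10^-6 K/W
R_ceramic-fibre blanket = L/(kA) = 0.105/(0.0709×26.5) = 0.05589 K/W
R_float glass = L/(kA) = 0.21/(1×26.5) = 0.007925 K/W
R_outer film = 1/(h_o·A) = 1/(7.19×26.5) = 0.005248 K/W
R_total = 0.07044 K/W;  Q = ΔT/R_total = 92/0.07044 = 1306 W
T_interface = T_inner − Q·ΣR(inner→interface) = 120 − 1310×0.05726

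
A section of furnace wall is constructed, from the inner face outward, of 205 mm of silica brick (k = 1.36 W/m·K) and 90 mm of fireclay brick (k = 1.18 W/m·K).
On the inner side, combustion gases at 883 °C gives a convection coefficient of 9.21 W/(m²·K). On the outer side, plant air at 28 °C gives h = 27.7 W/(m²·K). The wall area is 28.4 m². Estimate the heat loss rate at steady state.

Using the resistance-network approach (series):
R_inner film = 1/(h_i·A) = 1/(9.21×28.4) = 0.003823 K/W
R_silica brick = L/(kA) = 0.205/(1.36×28.4) = 0.005308 K/W
R_fireclay brick = L/(kA) = 0.09/(1.18×28.4) = 0.002686 K/W
R_outer film = 1/(h_o·A) = 1/(27.7×28.4) = 0.001271 K/W
R_total = 0.01309 K/W
Q = ΔT / R_total = 855 / 0.01309

Q ≈ 65300 W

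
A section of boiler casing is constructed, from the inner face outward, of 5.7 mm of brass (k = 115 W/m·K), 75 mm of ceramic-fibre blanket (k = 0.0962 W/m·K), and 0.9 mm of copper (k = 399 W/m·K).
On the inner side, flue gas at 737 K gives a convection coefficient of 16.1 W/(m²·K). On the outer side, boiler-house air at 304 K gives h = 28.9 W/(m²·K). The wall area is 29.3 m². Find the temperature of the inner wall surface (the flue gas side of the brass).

Treating each layer as a thermal resistance in series:
R_inner film = 1/(h_i·A) = 1/(16.1×29.3) = 0.00212 K/W
R_brass = L/(kA) = 0.0057/(115×29.3) = 1.692×10^-6 K/W
R_ceramic-fibre blanket = L/(kA) = 0.075/(0.0962×29.3) = 0.02661 K/W
R_copper = L/(kA) = 0.0009/(399×29.3) = 7.698×10^-8 K/W
R_outer film = 1/(h_o·A) = 1/(28.9×29.3) = 0.001181 K/W
R_total = 0.02991 K/W;  Q = ΔT/R_total = 433/0.02991 = 14480 W
T_interface = T_inner − Q·ΣR(inner→interface) = 737 − 14500×0.00212

T ≈ 706 K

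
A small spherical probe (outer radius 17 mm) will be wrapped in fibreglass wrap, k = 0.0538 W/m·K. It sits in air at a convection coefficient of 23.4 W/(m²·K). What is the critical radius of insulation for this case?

r_cr ≈ 4.6 mm

For a sphere r_cr = 2k/h = 2×0.0538/23.4
r_cr = 4.6 mm; since the bare radius (17 mm) is above r_cr, any added insulation will reduce heat loss.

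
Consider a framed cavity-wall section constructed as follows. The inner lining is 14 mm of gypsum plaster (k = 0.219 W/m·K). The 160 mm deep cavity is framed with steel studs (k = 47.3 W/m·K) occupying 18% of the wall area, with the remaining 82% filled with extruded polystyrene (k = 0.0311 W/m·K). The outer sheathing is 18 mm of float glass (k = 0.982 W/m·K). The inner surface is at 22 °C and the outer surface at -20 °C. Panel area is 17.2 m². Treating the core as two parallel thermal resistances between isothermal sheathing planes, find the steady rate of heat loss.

Q ≈ 7150 W

Sheathing layers in series; stud and cavity paths in parallel between them.
R_inner = 0.014/(0.219×17.2) = 0.003717 K/W
R_stud  = 0.16/(47.3×0.18×17.2) = 0.001093 K/W
R_cav   = 0.16/(0.0311×0.82×17.2) = 0.3648 K/W
1/R_core = 1/R_stud + 1/R_cav → R_core = 0.001089 K/W
R_outer = 0.018/(0.982×17.2) = 0.001066 K/W
R_total = 0.005872 K/W
Q = ΔT/R_total = 42/0.005872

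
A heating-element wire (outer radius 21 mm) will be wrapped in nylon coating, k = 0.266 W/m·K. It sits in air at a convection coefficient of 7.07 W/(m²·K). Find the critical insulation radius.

For a cylinder r_cr = k/h = 0.266/7.07
r_cr = 37.6 mm; since the bare radius (21 mm) is below r_cr, adding a thin layer of insulation will *increase* heat loss.

r_cr ≈ 37.6 mm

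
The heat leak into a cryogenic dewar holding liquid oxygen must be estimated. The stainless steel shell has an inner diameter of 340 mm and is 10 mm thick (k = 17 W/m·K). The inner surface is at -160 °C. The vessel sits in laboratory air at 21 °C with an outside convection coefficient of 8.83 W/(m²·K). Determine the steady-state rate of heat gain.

Spherical conduction: R = (1/r_in − 1/r_out)/(4πk) per layer; series-sum.
R_stainless steel shell = (1/0.17 − 1/0.18)/(4π×17) = 0.00153 K/W
R_outer film = 1/(h·4πr_o²) = 1/(8.83×4π×0.18²) = 0.2782 K/W
R_total = 0.2797 K/W
Q = ΔT/R_total = 181/0.2797

Q ≈ 647 W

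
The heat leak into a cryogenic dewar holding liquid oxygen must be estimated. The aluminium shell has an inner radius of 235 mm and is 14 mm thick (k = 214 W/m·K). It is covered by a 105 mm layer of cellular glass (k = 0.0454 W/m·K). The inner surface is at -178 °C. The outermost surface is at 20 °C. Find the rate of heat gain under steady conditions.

Q ≈ 94.8 W

Spherical conduction: R = (1/r_in − 1/r_out)/(4πk) per layer; series-sum.
R_aluminium shell = (1/0.235 − 1/0.249)/(4π×214) = 8.897×10^-5 K/W
R_cellular glass = (1/0.249 − 1/0.354)/(4π×0.0454) = 2.088 K/W
R_total = 2.088 K/W
Q = ΔT/R_total = 198/2.088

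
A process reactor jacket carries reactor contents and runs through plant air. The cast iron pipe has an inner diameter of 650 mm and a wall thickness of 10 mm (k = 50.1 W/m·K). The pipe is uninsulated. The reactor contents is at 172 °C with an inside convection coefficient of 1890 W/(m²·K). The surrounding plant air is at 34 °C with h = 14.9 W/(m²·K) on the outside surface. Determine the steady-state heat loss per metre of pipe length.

Radial resistances (cylindrical: R_cond = ln(r_o/r_i)/(2πkL), R_conv = 1/(h·2πrL)):
R_inner film = 1/(h_i·2πr₁L) = 1/(1890×2π×0.325×1) = 2.591×10^-4 K/W
R_cast iron pipe wall = ln(335/325)/(2π×50.1×1) = 9.627×10^-5 K/W
R_outer film = 1/(h_o·2πr_oL) = 1/(14.9×2π×0.335×1) = 0.03189 K/W
R_total = 0.03224 K/W
Q = ΔT/R_total = 138/0.03224

q′ ≈ 4280 W/m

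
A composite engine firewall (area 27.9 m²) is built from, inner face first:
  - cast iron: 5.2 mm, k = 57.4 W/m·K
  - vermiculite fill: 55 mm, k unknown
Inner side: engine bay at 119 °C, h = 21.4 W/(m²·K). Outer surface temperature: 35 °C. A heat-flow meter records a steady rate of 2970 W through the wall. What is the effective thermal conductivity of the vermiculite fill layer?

Series thermal resistances:
R_inner film = 1/(h_i·A) = 1/(21.4×27.9) = 0.001675 K/W
R_cast iron = L/(kA) = 0.0052/(57.4×27.9) = 3.247×10^-6 K/W
Sum of known resistances R_other = 0.001678 K/W
Total R = ΔT/Q = 84/2970 = 0.02828 K/W
R_vermiculite fill = R_total − R_other = 0.0266 K/W
k = L/(R·A) = 0.055/(0.0266×27.9)

k ≈ 0.0741 W/(m·K)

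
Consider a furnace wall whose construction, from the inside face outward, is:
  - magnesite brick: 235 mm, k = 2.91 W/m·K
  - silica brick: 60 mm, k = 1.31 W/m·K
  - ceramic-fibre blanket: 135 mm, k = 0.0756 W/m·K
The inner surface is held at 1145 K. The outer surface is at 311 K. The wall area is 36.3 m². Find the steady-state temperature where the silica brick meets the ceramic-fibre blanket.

Treating each layer as a thermal resistance in series:
R_magnesite brick = L/(kA) = 0.235/(2.91×36.3) = 0.002225 K/W
R_silica brick = L/(kA) = 0.06/(1.31×36.3) = 0.001262 K/W
R_ceramic-fibre blanket = L/(kA) = 0.135/(0.0756×36.3) = 0.04919 K/W
R_total = 0.05268 K/W;  Q = ΔT/R_total = 834/0.05268 = 15830 W
T_interface = T_inner − Q·ΣR(inner→interface) = 1145 − 15800×0.003486

T ≈ 1090 K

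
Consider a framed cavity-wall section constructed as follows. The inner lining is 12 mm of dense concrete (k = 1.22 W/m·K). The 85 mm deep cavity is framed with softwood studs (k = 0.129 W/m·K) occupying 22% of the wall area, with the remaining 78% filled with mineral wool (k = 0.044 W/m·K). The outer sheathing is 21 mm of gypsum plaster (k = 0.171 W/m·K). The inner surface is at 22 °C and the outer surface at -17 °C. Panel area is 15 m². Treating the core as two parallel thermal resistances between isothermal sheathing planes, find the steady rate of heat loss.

Q ≈ 393 W

Sheathing layers in series; stud and cavity paths in parallel between them.
R_inner = 0.012/(1.22×15) = 6.557×10^-4 K/W
R_stud  = 0.085/(0.129×0.22×15) = 0.1997 K/W
R_cav   = 0.085/(0.044×0.78×15) = 0.1651 K/W
1/R_core = 1/R_stud + 1/R_cav → R_core = 0.09038 K/W
R_outer = 0.021/(0.171×15) = 0.008187 K/W
R_total = 0.09922 K/W
Q = ΔT/R_total = 39/0.09922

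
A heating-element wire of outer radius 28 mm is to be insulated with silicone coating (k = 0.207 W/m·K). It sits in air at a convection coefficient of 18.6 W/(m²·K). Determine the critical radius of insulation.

r_cr ≈ 11.1 mm

For a cylinder r_cr = k/h = 0.207/18.6
r_cr = 11.1 mm; since the bare radius (28 mm) is above r_cr, any added insulation will reduce heat loss.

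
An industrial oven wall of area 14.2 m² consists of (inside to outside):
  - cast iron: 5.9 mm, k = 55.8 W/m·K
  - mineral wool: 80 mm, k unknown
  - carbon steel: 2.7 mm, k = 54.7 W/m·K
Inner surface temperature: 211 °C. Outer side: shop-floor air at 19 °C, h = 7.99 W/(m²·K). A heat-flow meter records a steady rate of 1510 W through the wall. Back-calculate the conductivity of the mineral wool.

k ≈ 0.0476 W/(m·K)

Using the resistance-network approach (series):
R_cast iron = L/(kA) = 0.0059/(55.8×14.2) = 7.446×10^-6 K/W
R_carbon steel = L/(kA) = 0.0027/(54.7×14.2) = 3.476×10^-6 K/W
R_outer film = 1/(h_o·A) = 1/(7.99×14.2) = 0.008814 K/W
Sum of known resistances R_other = 0.008825 K/W
Total R = ΔT/Q = 192/1510 = 0.1272 K/W
R_mineral wool = R_total − R_other = 0.1183 K/W
k = L/(R·A) = 0.08/(0.1183×14.2)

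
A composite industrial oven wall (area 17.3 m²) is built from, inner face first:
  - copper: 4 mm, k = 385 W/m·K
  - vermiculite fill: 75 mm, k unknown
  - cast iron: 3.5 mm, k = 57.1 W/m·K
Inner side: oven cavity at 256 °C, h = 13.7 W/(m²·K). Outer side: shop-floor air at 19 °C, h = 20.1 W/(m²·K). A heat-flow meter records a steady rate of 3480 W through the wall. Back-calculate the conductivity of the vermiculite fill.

k ≈ 0.0711 W/(m·K)

Series thermal resistances:
R_inner film = 1/(h_i·A) = 1/(13.7×17.3) = 0.004219 K/W
R_copper = L/(kA) = 0.004/(385×17.3) = 6.006×10^-7 K/W
R_cast iron = L/(kA) = 0.0035/(57.1×17.3) = 3.543×10^-6 K/W
R_outer film = 1/(h_o·A) = 1/(20.1×17.3) = 0.002876 K/W
Sum of known resistances R_other = 0.007099 K/W
Total R = ΔT/Q = 237/3480 = 0.0681 K/W
R_vermiculite fill = R_total − R_other = 0.061 K/W
k = L/(R·A) = 0.075/(0.061×17.3)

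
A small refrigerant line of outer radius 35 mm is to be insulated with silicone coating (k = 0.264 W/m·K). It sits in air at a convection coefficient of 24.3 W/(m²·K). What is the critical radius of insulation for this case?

r_cr ≈ 10.9 mm

For a cylinder r_cr = k/h = 0.264/24.3
r_cr = 10.9 mm; since the bare radius (35 mm) is above r_cr, any added insulation will reduce heat loss.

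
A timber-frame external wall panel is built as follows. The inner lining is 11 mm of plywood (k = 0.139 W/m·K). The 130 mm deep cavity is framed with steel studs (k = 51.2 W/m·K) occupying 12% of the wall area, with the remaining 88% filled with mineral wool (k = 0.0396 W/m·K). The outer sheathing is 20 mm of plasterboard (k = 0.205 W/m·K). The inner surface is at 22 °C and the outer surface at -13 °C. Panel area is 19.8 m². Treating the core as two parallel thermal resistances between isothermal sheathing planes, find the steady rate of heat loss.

Sheathing layers in series; stud and cavity paths in parallel between them.
R_inner = 0.011/(0.139×19.8) = 0.003997 K/W
R_stud  = 0.13/(51.2×0.12×19.8) = 0.001069 K/W
R_cav   = 0.13/(0.0396×0.88×19.8) = 0.1884 K/W
1/R_core = 1/R_stud + 1/R_cav → R_core = 0.001063 K/W
R_outer = 0.02/(0.205×19.8) = 0.004927 K/W
R_total = 0.009987 K/W
Q = ΔT/R_total = 35/0.009987

Q ≈ 3500 W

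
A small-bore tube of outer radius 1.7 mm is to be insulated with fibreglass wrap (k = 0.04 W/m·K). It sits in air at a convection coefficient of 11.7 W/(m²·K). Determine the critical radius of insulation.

For a cylinder r_cr = k/h = 0.04/11.7
r_cr = 3.42 mm; since the bare radius (1.7 mm) is below r_cr, adding a thin layer of insulation will *increase* heat loss.

r_cr ≈ 3.42 mm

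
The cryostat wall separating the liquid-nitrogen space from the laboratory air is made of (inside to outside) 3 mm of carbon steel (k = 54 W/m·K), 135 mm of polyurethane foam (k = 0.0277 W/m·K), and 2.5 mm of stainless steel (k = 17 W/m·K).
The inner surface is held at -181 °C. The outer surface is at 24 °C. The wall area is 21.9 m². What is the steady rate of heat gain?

Model the wall as resistances in series:
R_carbon steel = L/(kA) = 0.003/(54×21.9) = 2.537×10^-6 K/W
R_polyurethane foam = L/(kA) = 0.135/(0.0277×21.9) = 0.2225 K/W
R_stainless steel = L/(kA) = 0.0025/(17×21.9) = 6.715×10^-6 K/W
R_total = 0.2226 K/W
Q = ΔT / R_total = 205 / 0.2226

Q ≈ 921 W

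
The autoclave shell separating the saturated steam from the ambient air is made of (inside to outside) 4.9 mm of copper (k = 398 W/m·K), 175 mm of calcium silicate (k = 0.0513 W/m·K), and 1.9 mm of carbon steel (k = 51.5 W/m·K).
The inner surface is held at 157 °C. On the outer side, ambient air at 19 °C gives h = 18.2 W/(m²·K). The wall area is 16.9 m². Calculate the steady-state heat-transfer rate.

Q ≈ 673 W

Treating each layer as a thermal resistance in series:
R_copper = L/(kA) = 0.0049/(398×16.9) = 7.285×10^-7 K/W
R_calcium silicate = L/(kA) = 0.175/(0.0513×16.9) = 0.2019 K/W
R_carbon steel = L/(kA) = 0.0019/(51.5×16.9) = 2.183×10^-6 K/W
R_outer film = 1/(h_o·A) = 1/(18.2×16.9) = 0.003251 K/W
R_total = 0.2051 K/W
Q = ΔT / R_total = 138 / 0.2051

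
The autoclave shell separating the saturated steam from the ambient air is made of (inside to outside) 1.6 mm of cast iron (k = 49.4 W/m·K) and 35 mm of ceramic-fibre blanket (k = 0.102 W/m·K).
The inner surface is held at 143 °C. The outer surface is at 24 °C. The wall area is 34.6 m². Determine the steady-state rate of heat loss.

Using the resistance-network approach (series):
R_cast iron = L/(kA) = 0.0016/(49.4×34.6) = 9.361×10^-7 K/W
R_ceramic-fibre blanket = L/(kA) = 0.035/(0.102×34.6) = 0.009917 K/W
R_total = 0.009918 K/W
Q = ΔT / R_total = 119 / 0.009918

Q ≈ 12000 W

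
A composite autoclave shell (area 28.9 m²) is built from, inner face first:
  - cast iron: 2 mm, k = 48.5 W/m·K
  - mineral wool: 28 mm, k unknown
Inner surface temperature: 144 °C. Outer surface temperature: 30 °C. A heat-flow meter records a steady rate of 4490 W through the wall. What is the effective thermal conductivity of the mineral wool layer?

k ≈ 0.0382 W/(m·K)

Using the resistance-network approach (series):
R_cast iron = L/(kA) = 0.002/(48.5×28.9) = 1.427×10^-6 K/W
Sum of known resistances R_other = 1.427×10^-6 K/W
Total R = ΔT/Q = 114/4490 = 0.02539 K/W
R_mineral wool = R_total − R_other = 0.02539 K/W
k = L/(R·A) = 0.028/(0.02539×28.9)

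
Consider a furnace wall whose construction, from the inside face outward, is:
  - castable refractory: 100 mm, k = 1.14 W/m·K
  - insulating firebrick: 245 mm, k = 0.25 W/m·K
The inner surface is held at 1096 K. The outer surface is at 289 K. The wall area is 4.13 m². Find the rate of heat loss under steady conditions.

Series thermal resistances:
R_castable refractory = L/(kA) = 0.1/(1.14×4.13) = 0.02124 K/W
R_insulating firebrick = L/(kA) = 0.245/(0.25×4.13) = 0.2373 K/W
R_total = 0.2585 K/W
Q = ΔT / R_total = 807 / 0.2585

Q ≈ 3120 W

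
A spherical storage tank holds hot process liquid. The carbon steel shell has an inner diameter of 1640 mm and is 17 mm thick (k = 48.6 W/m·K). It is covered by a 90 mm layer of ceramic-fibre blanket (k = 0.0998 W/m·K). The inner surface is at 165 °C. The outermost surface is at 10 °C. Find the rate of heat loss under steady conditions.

Q ≈ 1680 W

Spherical conduction: R = (1/r_in − 1/r_out)/(4πk) per layer; series-sum.
R_carbon steel shell = (1/0.82 − 1/0.837)/(4π×48.6) = 4.056×10^-5 K/W
R_ceramic-fibre blanket = (1/0.837 − 1/0.927)/(4π×0.0998) = 0.09249 K/W
R_total = 0.09253 K/W
Q = ΔT/R_total = 155/0.09253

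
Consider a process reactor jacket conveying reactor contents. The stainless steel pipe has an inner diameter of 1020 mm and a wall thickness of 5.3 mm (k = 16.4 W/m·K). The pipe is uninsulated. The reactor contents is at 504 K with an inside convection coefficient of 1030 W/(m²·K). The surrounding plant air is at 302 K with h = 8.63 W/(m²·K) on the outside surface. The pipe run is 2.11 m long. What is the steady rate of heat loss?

Q ≈ 11800 W

Cylindrical conduction, so R = ln(r₂/r₁)/(2πkL) per layer, in series:
R_inner film = 1/(h_i·2πr₁L) = 1/(1030×2π×0.51×2.11) = 1.436×10^-4 K/W
R_stainless steel pipe wall = ln(515.3/510)/(2π×16.4×2.11) = 4.755×10^-5 K/W
R_outer film = 1/(h_o·2πr_oL) = 1/(8.63×2π×0.5153×2.11) = 0.01696 K/W
R_total = 0.01715 K/W
Q = ΔT/R_total = 202/0.01715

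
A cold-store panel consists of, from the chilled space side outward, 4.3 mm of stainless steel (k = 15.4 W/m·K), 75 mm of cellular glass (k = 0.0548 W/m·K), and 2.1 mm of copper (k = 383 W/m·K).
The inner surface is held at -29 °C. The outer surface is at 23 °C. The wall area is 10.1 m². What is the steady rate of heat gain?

Q ≈ 384 W

Thermal resistances in series:
R_stainless steel = L/(kA) = 0.0043/(15.4×10.1) = 2.765×10^-5 K/W
R_cellular glass = L/(kA) = 0.075/(0.0548×10.1) = 0.1355 K/W
R_copper = L/(kA) = 0.0021/(383×10.1) = 5.429×10^-7 K/W
R_total = 0.1355 K/W
Q = ΔT / R_total = 52 / 0.1355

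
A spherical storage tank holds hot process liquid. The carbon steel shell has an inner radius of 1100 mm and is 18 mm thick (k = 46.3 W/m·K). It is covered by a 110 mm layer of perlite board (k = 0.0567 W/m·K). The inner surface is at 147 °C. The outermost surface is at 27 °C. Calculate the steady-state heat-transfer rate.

Each spherical layer contributes R = (1/r_i − 1/r_o)/(4πk):
R_carbon steel shell = (1/1.1 − 1/1.118)/(4π×46.3) = 2.516×10^-5 K/W
R_perlite board = (1/1.118 − 1/1.228)/(4π×0.0567) = 0.1125 K/W
R_total = 0.1125 K/W
Q = ΔT/R_total = 120/0.1125

Q ≈ 1070 W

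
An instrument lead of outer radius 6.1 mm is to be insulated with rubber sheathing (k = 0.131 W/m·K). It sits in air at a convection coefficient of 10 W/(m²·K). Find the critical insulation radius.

For a cylinder r_cr = k/h = 0.131/10
r_cr = 13.1 mm; since the bare radius (6.1 mm) is below r_cr, adding a thin layer of insulation will *increase* heat loss.

r_cr ≈ 13.1 mm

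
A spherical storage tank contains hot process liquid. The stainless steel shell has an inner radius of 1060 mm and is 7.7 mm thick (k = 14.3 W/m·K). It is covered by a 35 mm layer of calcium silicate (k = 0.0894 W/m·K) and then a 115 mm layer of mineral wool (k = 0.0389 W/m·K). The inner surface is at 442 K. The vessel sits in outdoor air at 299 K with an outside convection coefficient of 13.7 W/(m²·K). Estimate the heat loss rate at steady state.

Q ≈ 695 W

Each spherical layer contributes R = (1/r_i − 1/r_o)/(4πk):
R_stainless steel shell = (1/1.06 − 1/1.0677)/(4π×14.3) = 3.786×10^-5 K/W
R_calcium silicate = (1/1.0677 − 1/1.1027)/(4π×0.0894) = 0.02646 K/W
R_mineral wool = (1/1.1027 − 1/1.2177)/(4π×0.0389) = 0.1752 K/W
R_outer film = 1/(h·4πr_o²) = 1/(13.7×4π×1.2177²) = 0.003917 K/W
R_total = 0.2056 K/W
Q = ΔT/R_total = 143/0.2056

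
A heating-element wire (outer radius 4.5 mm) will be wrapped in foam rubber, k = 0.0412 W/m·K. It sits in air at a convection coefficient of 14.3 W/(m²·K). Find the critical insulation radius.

For a cylinder r_cr = k/h = 0.0412/14.3
r_cr = 2.88 mm; since the bare radius (4.5 mm) is above r_cr, any added insulation will reduce heat loss.

r_cr ≈ 2.88 mm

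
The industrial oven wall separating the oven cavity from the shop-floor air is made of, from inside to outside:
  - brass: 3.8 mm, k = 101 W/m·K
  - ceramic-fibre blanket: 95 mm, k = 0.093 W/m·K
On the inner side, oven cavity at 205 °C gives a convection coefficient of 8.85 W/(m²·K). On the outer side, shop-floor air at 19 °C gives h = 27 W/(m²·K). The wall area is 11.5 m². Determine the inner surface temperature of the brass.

Using the resistance-network approach (series):
R_inner film = 1/(h_i·A) = 1/(8.85×11.5) = 0.009826 K/W
R_brass = L/(kA) = 0.0038/(101×11.5) = 3.272×10^-6 K/W
R_ceramic-fibre blanket = L/(kA) = 0.095/(0.093×11.5) = 0.08883 K/W
R_outer film = 1/(h_o·A) = 1/(27×11.5) = 0.003221 K/W
R_total = 0.1019 K/W;  Q = ΔT/R_total = 186/0.1019 = 1826 W
T_interface = T_inner − Q·ΣR(inner→interface) = 205 − 1830×0.009826

T ≈ 187 °C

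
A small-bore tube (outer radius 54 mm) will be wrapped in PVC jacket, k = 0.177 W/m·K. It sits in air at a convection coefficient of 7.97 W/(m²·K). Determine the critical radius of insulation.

r_cr ≈ 22.2 mm

For a cylinder r_cr = k/h = 0.177/7.97
r_cr = 22.2 mm; since the bare radius (54 mm) is above r_cr, any added insulation will reduce heat loss.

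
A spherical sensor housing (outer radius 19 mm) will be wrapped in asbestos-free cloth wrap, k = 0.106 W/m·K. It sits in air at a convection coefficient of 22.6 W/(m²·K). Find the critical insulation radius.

r_cr ≈ 9.38 mm

For a sphere r_cr = 2k/h = 2×0.106/22.6
r_cr = 9.38 mm; since the bare radius (19 mm) is above r_cr, any added insulation will reduce heat loss.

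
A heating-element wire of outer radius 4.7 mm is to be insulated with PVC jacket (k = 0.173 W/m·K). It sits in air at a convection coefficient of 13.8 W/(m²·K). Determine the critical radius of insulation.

r_cr ≈ 12.5 mm

For a cylinder r_cr = k/h = 0.173/13.8
r_cr = 12.5 mm; since the bare radius (4.7 mm) is below r_cr, adding a thin layer of insulation will *increase* heat loss.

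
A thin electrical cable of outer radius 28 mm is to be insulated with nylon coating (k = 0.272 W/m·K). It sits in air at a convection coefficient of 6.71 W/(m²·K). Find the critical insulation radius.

r_cr ≈ 40.5 mm

For a cylinder r_cr = k/h = 0.272/6.71
r_cr = 40.5 mm; since the bare radius (28 mm) is below r_cr, adding a thin layer of insulation will *increase* heat loss.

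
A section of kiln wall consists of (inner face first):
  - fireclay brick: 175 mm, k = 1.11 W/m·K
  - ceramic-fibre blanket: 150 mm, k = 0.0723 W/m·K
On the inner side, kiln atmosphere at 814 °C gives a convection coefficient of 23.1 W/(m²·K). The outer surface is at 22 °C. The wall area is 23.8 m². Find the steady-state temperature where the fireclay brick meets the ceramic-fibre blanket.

Using the resistance-network approach (series):
R_inner film = 1/(h_i·A) = 1/(23.1×23.8) = 0.001819 K/W
R_fireclay brick = L/(kA) = 0.175/(1.11×23.8) = 0.006624 K/W
R_ceramic-fibre blanket = L/(kA) = 0.15/(0.0723×23.8) = 0.08717 K/W
R_total = 0.09561 K/W;  Q = ΔT/R_total = 792/0.09561 = 8283 W
T_interface = T_inner − Q·ΣR(inner→interface) = 814 − 8280×0.008443

T ≈ 744 °C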